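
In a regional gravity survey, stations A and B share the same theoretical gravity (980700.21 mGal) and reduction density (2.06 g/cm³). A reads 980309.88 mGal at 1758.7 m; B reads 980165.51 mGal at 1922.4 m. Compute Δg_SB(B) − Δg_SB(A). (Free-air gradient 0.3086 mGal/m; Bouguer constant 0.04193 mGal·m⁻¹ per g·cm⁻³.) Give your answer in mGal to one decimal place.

Δg_SB(A) = 980309.88 − 980700.21 + 0.3086×1758.7 − 0.04193×2.06×1758.7 = 0.50 mGal
Δg_SB(B) = 980165.51 − 980700.21 + 0.3086×1922.4 − 0.04193×2.06×1922.4 = -107.50 mGal
Difference = -107.50 − (0.50) = -108.00 mGal

-108.0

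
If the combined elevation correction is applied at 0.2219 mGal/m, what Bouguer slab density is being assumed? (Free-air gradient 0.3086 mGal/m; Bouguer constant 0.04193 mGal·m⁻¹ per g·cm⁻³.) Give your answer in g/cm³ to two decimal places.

2.07

0.2219 = 0.3086 − 0.04193 × ρ
ρ = (0.3086 − 0.2219) / 0.04193 = 2.07 g/cm³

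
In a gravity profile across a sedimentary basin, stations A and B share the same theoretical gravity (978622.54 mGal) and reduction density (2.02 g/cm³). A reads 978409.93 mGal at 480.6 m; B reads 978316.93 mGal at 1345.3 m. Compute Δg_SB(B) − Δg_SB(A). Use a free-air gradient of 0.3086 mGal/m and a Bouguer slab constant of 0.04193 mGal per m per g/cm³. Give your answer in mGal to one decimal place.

100.6

Δg_SB(A) = 978409.93 − 978622.54 + 0.3086×480.6 − 0.04193×2.02×480.6 = -105.00 mGal
Δg_SB(B) = 978316.93 − 978622.54 + 0.3086×1345.3 − 0.04193×2.02×1345.3 = -4.40 mGal
Difference = -4.40 − (-105.00) = 100.60 mGal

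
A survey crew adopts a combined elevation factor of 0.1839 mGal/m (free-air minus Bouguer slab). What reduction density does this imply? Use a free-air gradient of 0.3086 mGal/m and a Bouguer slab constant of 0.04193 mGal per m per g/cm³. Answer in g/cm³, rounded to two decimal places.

2.97

0.1839 = 0.3086 − 0.04193 × ρ
ρ = (0.3086 − 0.1839) / 0.04193 = 2.97 g/cm³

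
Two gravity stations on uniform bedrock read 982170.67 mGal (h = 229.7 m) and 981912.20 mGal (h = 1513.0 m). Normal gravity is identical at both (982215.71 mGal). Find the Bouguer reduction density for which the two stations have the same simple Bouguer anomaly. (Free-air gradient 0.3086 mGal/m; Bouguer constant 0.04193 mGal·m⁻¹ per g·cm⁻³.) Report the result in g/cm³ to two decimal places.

Δg_obs = 981912.20 − 982170.67 = -258.47 mGal over Δh = 1513.0 − 229.7 = 1283.3 m
Equal Bouguer anomalies ⇒ Δg_obs + (0.3086 − 0.04193ρ)·Δh = 0
0.3086 − 0.04193ρ = −Δg_obs/Δh = 0.20141
ρ = (0.3086 − 0.20141) / 0.04193 = 2.56 g/cm³

2.56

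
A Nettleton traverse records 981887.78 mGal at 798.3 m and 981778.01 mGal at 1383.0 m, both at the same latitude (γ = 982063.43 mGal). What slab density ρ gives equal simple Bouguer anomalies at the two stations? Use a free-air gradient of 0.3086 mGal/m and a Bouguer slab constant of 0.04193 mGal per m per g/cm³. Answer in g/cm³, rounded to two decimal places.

2.88

Δg_obs = 981778.01 − 981887.78 = -109.77 mGal over Δh = 1383.0 − 798.3 = 584.7 m
Equal Bouguer anomalies ⇒ Δg_obs + (0.3086 − 0.04193ρ)·Δh = 0
0.3086 − 0.04193ρ = −Δg_obs/Δh = 0.18774
ρ = (0.3086 − 0.18774) / 0.04193 = 2.88 g/cm³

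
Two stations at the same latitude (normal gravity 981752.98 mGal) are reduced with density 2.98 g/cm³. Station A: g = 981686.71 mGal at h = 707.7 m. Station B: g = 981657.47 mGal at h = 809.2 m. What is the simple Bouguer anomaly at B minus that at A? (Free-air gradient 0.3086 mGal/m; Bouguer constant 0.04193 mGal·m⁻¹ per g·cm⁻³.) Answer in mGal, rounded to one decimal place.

Δg_SB(A) = 981686.71 − 981752.98 + 0.3086×707.7 − 0.04193×2.98×707.7 = 63.70 mGal
Δg_SB(B) = 981657.47 − 981752.98 + 0.3086×809.2 − 0.04193×2.98×809.2 = 53.10 mGal
Difference = 53.10 − (63.70) = -10.60 mGal

-10.6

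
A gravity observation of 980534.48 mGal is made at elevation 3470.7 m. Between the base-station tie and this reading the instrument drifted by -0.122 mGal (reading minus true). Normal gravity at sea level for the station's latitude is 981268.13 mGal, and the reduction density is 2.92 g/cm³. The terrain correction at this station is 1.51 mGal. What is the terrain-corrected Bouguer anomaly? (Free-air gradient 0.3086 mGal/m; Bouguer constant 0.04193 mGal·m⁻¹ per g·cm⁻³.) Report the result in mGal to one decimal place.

Drift-corrected reading = 980534.48 − (-0.122) = 980534.602 mGal
Free-air correction = 0.3086 × 3470.7 = 1071.06 mGal
Free-air anomaly = 980534.602 − 981268.13 + (1071.06) = 337.532 mGal
Bouguer slab correction = 0.04193 × 2.92 × 3470.7 = 424.94 mGal
Simple Bouguer anomaly = 337.532 − (424.94) = -87.408 mGal
Complete Bouguer anomaly = -87.408 + 1.51 = -85.898 mGal

-85.9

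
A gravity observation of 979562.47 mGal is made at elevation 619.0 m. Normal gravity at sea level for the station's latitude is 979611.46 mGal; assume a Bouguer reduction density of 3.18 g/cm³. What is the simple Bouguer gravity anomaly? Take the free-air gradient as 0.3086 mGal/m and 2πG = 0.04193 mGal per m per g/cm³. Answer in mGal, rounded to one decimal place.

59.5

Free-air correction = 0.3086 × 619.0 = 191.02 mGal
Free-air anomaly = 979562.47 − 979611.46 + (191.02) = 142.03 mGal
Bouguer slab correction = 0.04193 × 3.18 × 619.0 = 82.54 mGal
Simple Bouguer anomaly = 142.03 − (82.54) = 59.49 mGal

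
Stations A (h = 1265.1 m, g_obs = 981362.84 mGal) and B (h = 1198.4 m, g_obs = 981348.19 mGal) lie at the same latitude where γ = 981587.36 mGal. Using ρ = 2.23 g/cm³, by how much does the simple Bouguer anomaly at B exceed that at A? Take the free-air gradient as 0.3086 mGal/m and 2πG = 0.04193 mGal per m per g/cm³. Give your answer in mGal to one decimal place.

-29.0

Δg_SB(A) = 981362.84 − 981587.36 + 0.3086×1265.1 − 0.04193×2.23×1265.1 = 47.60 mGal
Δg_SB(B) = 981348.19 − 981587.36 + 0.3086×1198.4 − 0.04193×2.23×1198.4 = 18.60 mGal
Difference = 18.60 − (47.60) = -29.00 mGal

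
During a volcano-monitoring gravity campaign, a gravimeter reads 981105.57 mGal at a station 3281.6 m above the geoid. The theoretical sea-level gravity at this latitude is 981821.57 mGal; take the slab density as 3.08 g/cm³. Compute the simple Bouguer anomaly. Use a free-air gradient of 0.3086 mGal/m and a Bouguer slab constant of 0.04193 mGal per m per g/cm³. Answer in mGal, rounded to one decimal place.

-127.1

Free-air correction = 0.3086 × 3281.6 = 1012.70 mGal
Free-air anomaly = 981105.57 − 981821.57 + (1012.70) = 296.70 mGal
Bouguer slab correction = 0.04193 × 3.08 × 3281.6 = 423.80 mGal
Simple Bouguer anomaly = 296.70 − (423.80) = -127.10 mGal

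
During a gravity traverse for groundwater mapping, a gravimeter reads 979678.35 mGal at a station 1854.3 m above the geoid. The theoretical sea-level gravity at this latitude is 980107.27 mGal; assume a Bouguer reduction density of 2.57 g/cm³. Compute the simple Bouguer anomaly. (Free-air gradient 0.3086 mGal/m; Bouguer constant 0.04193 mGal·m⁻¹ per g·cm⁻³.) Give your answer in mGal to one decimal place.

-56.5

Free-air correction = 0.3086 × 1854.3 = 572.24 mGal
Free-air anomaly = 979678.35 − 980107.27 + (572.24) = 143.32 mGal
Bouguer slab correction = 0.04193 × 2.57 × 1854.3 = 199.82 mGal
Simple Bouguer anomaly = 143.32 − (199.82) = -56.50 mGal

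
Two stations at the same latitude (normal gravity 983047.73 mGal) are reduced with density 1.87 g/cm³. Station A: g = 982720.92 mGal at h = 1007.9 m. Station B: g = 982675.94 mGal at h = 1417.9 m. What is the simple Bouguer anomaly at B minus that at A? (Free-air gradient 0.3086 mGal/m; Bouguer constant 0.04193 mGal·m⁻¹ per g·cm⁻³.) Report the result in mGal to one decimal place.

49.4

Δg_SB(A) = 982720.92 − 983047.73 + 0.3086×1007.9 − 0.04193×1.87×1007.9 = -94.80 mGal
Δg_SB(B) = 982675.94 − 983047.73 + 0.3086×1417.9 − 0.04193×1.87×1417.9 = -45.40 mGal
Difference = -45.40 − (-94.80) = 49.40 mGal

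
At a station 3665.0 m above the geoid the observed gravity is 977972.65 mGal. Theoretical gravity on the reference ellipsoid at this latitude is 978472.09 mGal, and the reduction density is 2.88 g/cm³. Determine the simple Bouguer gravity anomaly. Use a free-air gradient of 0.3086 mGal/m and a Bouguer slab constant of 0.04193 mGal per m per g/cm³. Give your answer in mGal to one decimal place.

189.0

Free-air correction = 0.3086 × 3665.0 = 1131.02 mGal
Free-air anomaly = 977972.65 − 978472.09 + (1131.02) = 631.58 mGal
Bouguer slab correction = 0.04193 × 2.88 × 3665.0 = 442.58 mGal
Simple Bouguer anomaly = 631.58 − (442.58) = 189.00 mGal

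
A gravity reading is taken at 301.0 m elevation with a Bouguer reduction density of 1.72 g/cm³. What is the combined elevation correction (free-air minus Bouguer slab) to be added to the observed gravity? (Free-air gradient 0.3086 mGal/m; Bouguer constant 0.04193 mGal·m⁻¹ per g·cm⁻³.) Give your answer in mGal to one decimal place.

71.2

Combined gradient = 0.3086 − 0.04193 × 1.72 = 0.2364804 mGal/m
Combined elevation correction = 0.2364804 × 301.0 = 71.2 mGal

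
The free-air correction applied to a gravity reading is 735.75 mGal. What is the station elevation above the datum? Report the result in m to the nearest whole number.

h = 735.75 / 0.3086 = 2384.15 m

2384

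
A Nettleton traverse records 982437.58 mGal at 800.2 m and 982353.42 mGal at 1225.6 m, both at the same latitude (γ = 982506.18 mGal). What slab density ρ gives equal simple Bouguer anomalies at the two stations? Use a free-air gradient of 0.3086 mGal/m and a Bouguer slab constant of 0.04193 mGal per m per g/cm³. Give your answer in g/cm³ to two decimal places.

Δg_obs = 982353.42 − 982437.58 = -84.16 mGal over Δh = 1225.6 − 800.2 = 425.4 m
Equal Bouguer anomalies ⇒ Δg_obs + (0.3086 − 0.04193ρ)·Δh = 0
0.3086 − 0.04193ρ = −Δg_obs/Δh = 0.19784
ρ = (0.3086 − 0.19784) / 0.04193 = 2.64 g/cm³

2.64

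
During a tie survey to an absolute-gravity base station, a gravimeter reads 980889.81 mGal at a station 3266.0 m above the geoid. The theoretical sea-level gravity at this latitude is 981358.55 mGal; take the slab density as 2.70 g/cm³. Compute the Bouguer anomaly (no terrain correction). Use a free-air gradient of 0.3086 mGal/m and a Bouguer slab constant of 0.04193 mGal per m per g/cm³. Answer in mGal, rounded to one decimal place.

169.4

Free-air correction = 0.3086 × 3266.0 = 1007.89 mGal
Free-air anomaly = 980889.81 − 981358.55 + (1007.89) = 539.15 mGal
Bouguer slab correction = 0.04193 × 2.70 × 3266.0 = 369.75 mGal
Simple Bouguer anomaly = 539.15 − (369.75) = 169.40 mGal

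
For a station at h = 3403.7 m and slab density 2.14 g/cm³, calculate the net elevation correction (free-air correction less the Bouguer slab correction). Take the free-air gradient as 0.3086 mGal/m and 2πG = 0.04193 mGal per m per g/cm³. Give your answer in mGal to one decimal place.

745.0

Combined gradient = 0.3086 − 0.04193 × 2.14 = 0.2188698 mGal/m
Combined elevation correction = 0.2188698 × 3403.7 = 745.0 mGal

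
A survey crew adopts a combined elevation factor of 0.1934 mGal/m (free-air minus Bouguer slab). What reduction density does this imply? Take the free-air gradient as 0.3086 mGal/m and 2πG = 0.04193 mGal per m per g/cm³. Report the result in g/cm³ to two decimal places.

2.75

0.1934 = 0.3086 − 0.04193 × ρ
ρ = (0.3086 − 0.1934) / 0.04193 = 2.75 g/cm³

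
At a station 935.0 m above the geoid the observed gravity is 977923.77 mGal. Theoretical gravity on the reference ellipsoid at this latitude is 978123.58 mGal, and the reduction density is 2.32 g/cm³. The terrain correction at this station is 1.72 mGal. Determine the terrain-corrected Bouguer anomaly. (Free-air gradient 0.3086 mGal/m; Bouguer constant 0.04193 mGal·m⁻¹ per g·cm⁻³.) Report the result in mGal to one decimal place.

-0.5

Free-air correction = 0.3086 × 935.0 = 288.54 mGal
Free-air anomaly = 977923.77 − 978123.58 + (288.54) = 88.73 mGal
Bouguer slab correction = 0.04193 × 2.32 × 935.0 = 90.95 mGal
Simple Bouguer anomaly = 88.73 − (90.95) = -2.22 mGal
Complete Bouguer anomaly = -2.22 + 1.72 = -0.50 mGal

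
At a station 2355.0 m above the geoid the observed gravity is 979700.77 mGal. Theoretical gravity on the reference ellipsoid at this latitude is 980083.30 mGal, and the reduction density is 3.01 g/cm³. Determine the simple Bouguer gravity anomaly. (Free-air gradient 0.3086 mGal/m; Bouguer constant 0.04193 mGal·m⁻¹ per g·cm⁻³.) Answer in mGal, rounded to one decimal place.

47.0

Free-air correction = 0.3086 × 2355.0 = 726.75 mGal
Free-air anomaly = 979700.77 − 980083.30 + (726.75) = 344.22 mGal
Bouguer slab correction = 0.04193 × 3.01 × 2355.0 = 297.22 mGal
Simple Bouguer anomaly = 344.22 − (297.22) = 47.00 mGal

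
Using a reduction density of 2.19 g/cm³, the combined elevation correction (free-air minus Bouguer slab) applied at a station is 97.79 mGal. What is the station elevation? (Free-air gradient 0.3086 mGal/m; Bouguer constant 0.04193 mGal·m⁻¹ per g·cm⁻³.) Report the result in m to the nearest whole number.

Combined gradient = 0.3086 − 0.04193 × 2.19 = 0.2167733 mGal/m
h = 97.79 / 0.2167733 = 451.12 m

451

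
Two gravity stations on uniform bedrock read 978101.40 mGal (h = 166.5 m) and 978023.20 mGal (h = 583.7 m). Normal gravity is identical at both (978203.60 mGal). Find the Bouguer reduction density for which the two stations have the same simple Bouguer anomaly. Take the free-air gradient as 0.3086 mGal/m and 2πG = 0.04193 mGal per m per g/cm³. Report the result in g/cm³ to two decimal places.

Δg_obs = 978023.20 − 978101.40 = -78.20 mGal over Δh = 583.7 − 166.5 = 417.2 m
Equal Bouguer anomalies ⇒ Δg_obs + (0.3086 − 0.04193ρ)·Δh = 0
0.3086 − 0.04193ρ = −Δg_obs/Δh = 0.18744
ρ = (0.3086 − 0.18744) / 0.04193 = 2.89 g/cm³

2.89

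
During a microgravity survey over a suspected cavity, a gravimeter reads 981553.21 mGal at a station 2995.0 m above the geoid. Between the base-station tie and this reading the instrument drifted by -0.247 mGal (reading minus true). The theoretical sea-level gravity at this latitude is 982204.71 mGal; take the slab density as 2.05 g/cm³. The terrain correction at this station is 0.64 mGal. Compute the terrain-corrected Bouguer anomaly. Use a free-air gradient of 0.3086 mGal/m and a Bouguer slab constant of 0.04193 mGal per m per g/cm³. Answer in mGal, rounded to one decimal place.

Drift-corrected reading = 981553.21 − (-0.247) = 981553.457 mGal
Free-air correction = 0.3086 × 2995.0 = 924.26 mGal
Free-air anomaly = 981553.457 − 982204.71 + (924.26) = 273.007 mGal
Bouguer slab correction = 0.04193 × 2.05 × 2995.0 = 257.44 mGal
Simple Bouguer anomaly = 273.007 − (257.44) = 15.567 mGal
Complete Bouguer anomaly = 15.567 + 0.64 = 16.207 mGal

16.2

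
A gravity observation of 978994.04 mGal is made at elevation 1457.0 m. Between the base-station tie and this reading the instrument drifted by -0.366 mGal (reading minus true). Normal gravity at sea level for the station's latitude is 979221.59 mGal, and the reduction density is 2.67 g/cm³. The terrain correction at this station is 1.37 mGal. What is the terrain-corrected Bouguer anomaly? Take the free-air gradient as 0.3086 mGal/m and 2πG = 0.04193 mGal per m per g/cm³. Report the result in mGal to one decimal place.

60.7

Drift-corrected reading = 978994.04 − (-0.366) = 978994.406 mGal
Free-air correction = 0.3086 × 1457.0 = 449.63 mGal
Free-air anomaly = 978994.406 − 979221.59 + (449.63) = 222.446 mGal
Bouguer slab correction = 0.04193 × 2.67 × 1457.0 = 163.12 mGal
Simple Bouguer anomaly = 222.446 − (163.12) = 59.326 mGal
Complete Bouguer anomaly = 59.326 + 1.37 = 60.696 mGal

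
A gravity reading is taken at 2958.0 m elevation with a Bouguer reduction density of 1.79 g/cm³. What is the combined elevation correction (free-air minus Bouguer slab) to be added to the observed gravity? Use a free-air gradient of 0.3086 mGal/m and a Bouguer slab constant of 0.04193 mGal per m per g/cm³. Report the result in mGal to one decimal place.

690.8

Combined gradient = 0.3086 − 0.04193 × 1.79 = 0.2335453 mGal/m
Combined elevation correction = 0.2335453 × 2958.0 = 690.8 mGal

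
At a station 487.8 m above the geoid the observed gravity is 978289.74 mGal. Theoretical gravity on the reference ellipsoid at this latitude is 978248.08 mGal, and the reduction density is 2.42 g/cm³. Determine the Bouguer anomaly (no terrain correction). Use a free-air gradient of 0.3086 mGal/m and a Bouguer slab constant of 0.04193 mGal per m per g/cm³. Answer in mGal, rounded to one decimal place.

142.7

Free-air correction = 0.3086 × 487.8 = 150.54 mGal
Free-air anomaly = 978289.74 − 978248.08 + (150.54) = 192.20 mGal
Bouguer slab correction = 0.04193 × 2.42 × 487.8 = 49.50 mGal
Simple Bouguer anomaly = 192.20 − (49.50) = 142.70 mGal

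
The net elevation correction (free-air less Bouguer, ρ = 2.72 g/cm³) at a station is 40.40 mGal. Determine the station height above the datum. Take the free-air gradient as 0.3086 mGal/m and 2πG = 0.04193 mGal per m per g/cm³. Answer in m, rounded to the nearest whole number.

Combined gradient = 0.3086 − 0.04193 × 2.72 = 0.1945504 mGal/m
h = 40.40 / 0.1945504 = 207.66 m

208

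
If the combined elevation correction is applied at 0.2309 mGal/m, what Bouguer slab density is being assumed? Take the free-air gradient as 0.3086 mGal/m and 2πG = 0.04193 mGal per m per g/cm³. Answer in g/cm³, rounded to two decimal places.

0.2309 = 0.3086 − 0.04193 × ρ
ρ = (0.3086 − 0.2309) / 0.04193 = 1.85 g/cm³

1.85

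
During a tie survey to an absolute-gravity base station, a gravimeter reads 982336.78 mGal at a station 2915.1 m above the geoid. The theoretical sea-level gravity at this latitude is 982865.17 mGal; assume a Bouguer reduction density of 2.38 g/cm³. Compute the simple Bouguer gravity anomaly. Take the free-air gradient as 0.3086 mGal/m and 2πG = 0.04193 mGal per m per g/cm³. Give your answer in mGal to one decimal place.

Free-air correction = 0.3086 × 2915.1 = 899.60 mGal
Free-air anomaly = 982336.78 − 982865.17 + (899.60) = 371.21 mGal
Bouguer slab correction = 0.04193 × 2.38 × 2915.1 = 290.91 mGal
Simple Bouguer anomaly = 371.21 − (290.91) = 80.30 mGal

80.3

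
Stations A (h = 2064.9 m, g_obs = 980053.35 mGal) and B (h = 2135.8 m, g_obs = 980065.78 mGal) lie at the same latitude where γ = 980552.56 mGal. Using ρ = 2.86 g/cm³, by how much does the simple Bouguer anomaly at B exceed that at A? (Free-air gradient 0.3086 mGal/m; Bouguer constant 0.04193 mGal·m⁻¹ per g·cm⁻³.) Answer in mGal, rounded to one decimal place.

Δg_SB(A) = 980053.35 − 980552.56 + 0.3086×2064.9 − 0.04193×2.86×2064.9 = -109.60 mGal
Δg_SB(B) = 980065.78 − 980552.56 + 0.3086×2135.8 − 0.04193×2.86×2135.8 = -83.80 mGal
Difference = -83.80 − (-109.60) = 25.80 mGal

25.8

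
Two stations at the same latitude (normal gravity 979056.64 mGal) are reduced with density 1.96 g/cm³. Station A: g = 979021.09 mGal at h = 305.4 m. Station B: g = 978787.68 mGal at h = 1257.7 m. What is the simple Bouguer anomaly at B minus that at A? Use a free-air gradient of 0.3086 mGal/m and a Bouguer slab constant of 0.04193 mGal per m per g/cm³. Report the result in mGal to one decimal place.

-17.8

Δg_SB(A) = 979021.09 − 979056.64 + 0.3086×305.4 − 0.04193×1.96×305.4 = 33.60 mGal
Δg_SB(B) = 978787.68 − 979056.64 + 0.3086×1257.7 − 0.04193×1.96×1257.7 = 15.80 mGal
Difference = 15.80 − (33.60) = -17.80 mGal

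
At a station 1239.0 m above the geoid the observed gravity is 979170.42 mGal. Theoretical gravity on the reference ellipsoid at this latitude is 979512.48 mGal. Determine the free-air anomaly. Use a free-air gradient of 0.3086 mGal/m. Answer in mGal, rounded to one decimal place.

40.3

Free-air correction = 0.3086 × 1239.0 = 382.36 mGal
Free-air anomaly = 979170.42 − 979512.48 + (382.36) = 40.30 mGal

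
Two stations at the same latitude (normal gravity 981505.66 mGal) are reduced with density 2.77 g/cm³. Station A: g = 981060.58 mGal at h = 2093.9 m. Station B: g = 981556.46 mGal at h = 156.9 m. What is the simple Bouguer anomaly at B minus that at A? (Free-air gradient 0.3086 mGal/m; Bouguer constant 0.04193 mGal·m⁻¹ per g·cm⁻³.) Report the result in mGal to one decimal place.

Δg_SB(A) = 981060.58 − 981505.66 + 0.3086×2093.9 − 0.04193×2.77×2093.9 = -42.10 mGal
Δg_SB(B) = 981556.46 − 981505.66 + 0.3086×156.9 − 0.04193×2.77×156.9 = 81.00 mGal
Difference = 81.00 − (-42.10) = 123.10 mGal

123.1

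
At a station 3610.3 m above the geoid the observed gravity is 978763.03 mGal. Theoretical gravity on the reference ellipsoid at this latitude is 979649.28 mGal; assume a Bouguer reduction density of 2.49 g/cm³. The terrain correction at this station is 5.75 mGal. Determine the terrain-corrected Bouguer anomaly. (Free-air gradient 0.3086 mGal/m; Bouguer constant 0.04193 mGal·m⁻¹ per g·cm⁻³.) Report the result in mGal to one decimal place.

Free-air correction = 0.3086 × 3610.3 = 1114.14 mGal
Free-air anomaly = 978763.03 − 979649.28 + (1114.14) = 227.89 mGal
Bouguer slab correction = 0.04193 × 2.49 × 3610.3 = 376.94 mGal
Simple Bouguer anomaly = 227.89 − (376.94) = -149.05 mGal
Complete Bouguer anomaly = -149.05 + 5.75 = -143.30 mGal

-143.3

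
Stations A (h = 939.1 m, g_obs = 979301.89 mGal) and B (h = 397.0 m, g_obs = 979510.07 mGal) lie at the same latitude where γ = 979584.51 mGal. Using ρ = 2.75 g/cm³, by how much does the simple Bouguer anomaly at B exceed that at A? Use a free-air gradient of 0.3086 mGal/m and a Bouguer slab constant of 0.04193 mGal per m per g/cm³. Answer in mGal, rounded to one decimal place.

Δg_SB(A) = 979301.89 − 979584.51 + 0.3086×939.1 − 0.04193×2.75×939.1 = -101.10 mGal
Δg_SB(B) = 979510.07 − 979584.51 + 0.3086×397.0 − 0.04193×2.75×397.0 = 2.30 mGal
Difference = 2.30 − (-101.10) = 103.40 mGal

103.4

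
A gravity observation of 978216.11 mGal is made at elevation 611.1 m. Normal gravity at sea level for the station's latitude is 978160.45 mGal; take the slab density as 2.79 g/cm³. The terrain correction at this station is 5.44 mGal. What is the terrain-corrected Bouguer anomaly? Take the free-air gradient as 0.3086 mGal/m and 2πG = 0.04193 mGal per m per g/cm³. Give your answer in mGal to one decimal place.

178.2

Free-air correction = 0.3086 × 611.1 = 188.59 mGal
Free-air anomaly = 978216.11 − 978160.45 + (188.59) = 244.25 mGal
Bouguer slab correction = 0.04193 × 2.79 × 611.1 = 71.49 mGal
Simple Bouguer anomaly = 244.25 − (71.49) = 172.76 mGal
Complete Bouguer anomaly = 172.76 + 5.44 = 178.20 mGal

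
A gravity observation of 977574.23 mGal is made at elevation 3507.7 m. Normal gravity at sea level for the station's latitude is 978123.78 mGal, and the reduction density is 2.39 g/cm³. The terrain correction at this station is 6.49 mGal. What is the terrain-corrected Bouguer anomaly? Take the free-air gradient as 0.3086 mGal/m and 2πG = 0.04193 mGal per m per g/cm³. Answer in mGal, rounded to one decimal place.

187.9

Free-air correction = 0.3086 × 3507.7 = 1082.48 mGal
Free-air anomaly = 977574.23 − 978123.78 + (1082.48) = 532.93 mGal
Bouguer slab correction = 0.04193 × 2.39 × 3507.7 = 351.52 mGal
Simple Bouguer anomaly = 532.93 − (351.52) = 181.41 mGal
Complete Bouguer anomaly = 181.41 + 6.49 = 187.90 mGal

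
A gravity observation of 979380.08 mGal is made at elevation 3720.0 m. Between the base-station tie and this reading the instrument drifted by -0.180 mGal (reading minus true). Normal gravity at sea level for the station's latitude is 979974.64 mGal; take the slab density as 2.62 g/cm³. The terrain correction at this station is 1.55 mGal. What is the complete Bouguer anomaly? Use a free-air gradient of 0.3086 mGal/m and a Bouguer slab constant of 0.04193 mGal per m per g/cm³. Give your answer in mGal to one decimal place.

Drift-corrected reading = 979380.08 − (-0.180) = 979380.260 mGal
Free-air correction = 0.3086 × 3720.0 = 1147.99 mGal
Free-air anomaly = 979380.260 − 979974.64 + (1147.99) = 553.610 mGal
Bouguer slab correction = 0.04193 × 2.62 × 3720.0 = 408.67 mGal
Simple Bouguer anomaly = 553.610 − (408.67) = 144.940 mGal
Complete Bouguer anomaly = 144.940 + 1.55 = 146.490 mGal

146.5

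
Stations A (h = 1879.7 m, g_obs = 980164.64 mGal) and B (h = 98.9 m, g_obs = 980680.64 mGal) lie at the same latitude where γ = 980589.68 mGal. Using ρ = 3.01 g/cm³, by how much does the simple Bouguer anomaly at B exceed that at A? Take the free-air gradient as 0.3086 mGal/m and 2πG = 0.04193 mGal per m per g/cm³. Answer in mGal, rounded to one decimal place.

Δg_SB(A) = 980164.64 − 980589.68 + 0.3086×1879.7 − 0.04193×3.01×1879.7 = -82.20 mGal
Δg_SB(B) = 980680.64 − 980589.68 + 0.3086×98.9 − 0.04193×3.01×98.9 = 109.00 mGal
Difference = 109.00 − (-82.20) = 191.20 mGal

191.2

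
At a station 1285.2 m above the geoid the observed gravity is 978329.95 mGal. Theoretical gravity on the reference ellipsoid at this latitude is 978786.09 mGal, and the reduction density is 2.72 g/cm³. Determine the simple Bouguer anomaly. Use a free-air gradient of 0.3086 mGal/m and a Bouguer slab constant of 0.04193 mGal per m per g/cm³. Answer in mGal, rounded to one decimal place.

Free-air correction = 0.3086 × 1285.2 = 396.61 mGal
Free-air anomaly = 978329.95 − 978786.09 + (396.61) = -59.53 mGal
Bouguer slab correction = 0.04193 × 2.72 × 1285.2 = 146.58 mGal
Simple Bouguer anomaly = -59.53 − (146.58) = -206.11 mGal

-206.1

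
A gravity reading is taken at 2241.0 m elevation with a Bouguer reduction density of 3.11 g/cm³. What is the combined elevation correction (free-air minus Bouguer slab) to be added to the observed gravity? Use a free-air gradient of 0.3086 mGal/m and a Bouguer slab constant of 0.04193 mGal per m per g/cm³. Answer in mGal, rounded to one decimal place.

Combined gradient = 0.3086 − 0.04193 × 3.11 = 0.1781977 mGal/m
Combined elevation correction = 0.1781977 × 2241.0 = 399.3 mGal

399.3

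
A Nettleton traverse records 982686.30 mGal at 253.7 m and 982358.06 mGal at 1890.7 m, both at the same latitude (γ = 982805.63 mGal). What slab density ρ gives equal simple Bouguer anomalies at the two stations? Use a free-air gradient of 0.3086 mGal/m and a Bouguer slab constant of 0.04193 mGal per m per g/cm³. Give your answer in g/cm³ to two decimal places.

Δg_obs = 982358.06 − 982686.30 = -328.24 mGal over Δh = 1890.7 − 253.7 = 1637.0 m
Equal Bouguer anomalies ⇒ Δg_obs + (0.3086 − 0.04193ρ)·Δh = 0
0.3086 − 0.04193ρ = −Δg_obs/Δh = 0.20051
ρ = (0.3086 − 0.20051) / 0.04193 = 2.58 g/cm³

2.58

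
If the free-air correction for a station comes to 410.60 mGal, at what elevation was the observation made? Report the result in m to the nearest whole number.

1331

h = 410.60 / 0.3086 = 1330.52 m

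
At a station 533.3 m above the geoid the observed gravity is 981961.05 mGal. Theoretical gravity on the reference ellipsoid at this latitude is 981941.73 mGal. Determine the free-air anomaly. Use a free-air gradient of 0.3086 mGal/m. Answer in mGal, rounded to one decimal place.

183.9

Free-air correction = 0.3086 × 533.3 = 164.58 mGal
Free-air anomaly = 981961.05 − 981941.73 + (164.58) = 183.90 mGal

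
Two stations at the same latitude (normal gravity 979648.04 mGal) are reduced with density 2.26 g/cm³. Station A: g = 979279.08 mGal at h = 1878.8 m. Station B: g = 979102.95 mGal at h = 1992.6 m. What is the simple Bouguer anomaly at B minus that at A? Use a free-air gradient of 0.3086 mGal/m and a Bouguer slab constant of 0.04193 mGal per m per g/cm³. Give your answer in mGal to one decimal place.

Δg_SB(A) = 979279.08 − 979648.04 + 0.3086×1878.8 − 0.04193×2.26×1878.8 = 32.80 mGal
Δg_SB(B) = 979102.95 − 979648.04 + 0.3086×1992.6 − 0.04193×2.26×1992.6 = -119.00 mGal
Difference = -119.00 − (32.80) = -151.80 mGal

-151.8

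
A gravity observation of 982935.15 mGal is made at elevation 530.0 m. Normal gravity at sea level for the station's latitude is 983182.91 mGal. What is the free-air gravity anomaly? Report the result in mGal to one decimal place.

-84.2

Free-air correction = 0.3086 × 530.0 = 163.56 mGal
Free-air anomaly = 982935.15 − 983182.91 + (163.56) = -84.20 mGal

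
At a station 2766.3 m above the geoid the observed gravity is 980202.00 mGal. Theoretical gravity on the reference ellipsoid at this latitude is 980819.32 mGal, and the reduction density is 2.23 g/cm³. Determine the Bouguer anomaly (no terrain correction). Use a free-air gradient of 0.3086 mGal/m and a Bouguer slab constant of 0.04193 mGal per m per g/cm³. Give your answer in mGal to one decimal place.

Free-air correction = 0.3086 × 2766.3 = 853.68 mGal
Free-air anomaly = 980202.00 − 980819.32 + (853.68) = 236.36 mGal
Bouguer slab correction = 0.04193 × 2.23 × 2766.3 = 258.66 mGal
Simple Bouguer anomaly = 236.36 − (258.66) = -22.30 mGal

-22.3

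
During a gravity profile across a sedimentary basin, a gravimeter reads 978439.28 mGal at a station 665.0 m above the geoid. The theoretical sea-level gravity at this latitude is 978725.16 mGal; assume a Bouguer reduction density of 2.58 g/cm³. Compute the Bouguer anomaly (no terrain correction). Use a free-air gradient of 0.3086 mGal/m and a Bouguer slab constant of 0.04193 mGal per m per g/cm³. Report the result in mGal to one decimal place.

Free-air correction = 0.3086 × 665.0 = 205.22 mGal
Free-air anomaly = 978439.28 − 978725.16 + (205.22) = -80.66 mGal
Bouguer slab correction = 0.04193 × 2.58 × 665.0 = 71.94 mGal
Simple Bouguer anomaly = -80.66 − (71.94) = -152.60 mGal

-152.6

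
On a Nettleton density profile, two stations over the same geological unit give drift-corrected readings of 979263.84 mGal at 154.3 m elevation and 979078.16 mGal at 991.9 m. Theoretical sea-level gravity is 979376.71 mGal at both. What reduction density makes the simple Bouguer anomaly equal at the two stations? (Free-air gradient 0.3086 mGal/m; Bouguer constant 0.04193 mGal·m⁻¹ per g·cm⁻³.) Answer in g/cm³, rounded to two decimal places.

2.07

Δg_obs = 979078.16 − 979263.84 = -185.68 mGal over Δh = 991.9 − 154.3 = 837.6 m
Equal Bouguer anomalies ⇒ Δg_obs + (0.3086 − 0.04193ρ)·Δh = 0
0.3086 − 0.04193ρ = −Δg_obs/Δh = 0.22168
ρ = (0.3086 − 0.22168) / 0.04193 = 2.07 g/cm³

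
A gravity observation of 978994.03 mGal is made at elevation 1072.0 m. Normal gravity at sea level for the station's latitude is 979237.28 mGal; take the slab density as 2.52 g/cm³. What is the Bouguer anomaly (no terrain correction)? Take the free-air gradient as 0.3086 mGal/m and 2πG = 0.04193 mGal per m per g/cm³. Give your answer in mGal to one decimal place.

-25.7

Free-air correction = 0.3086 × 1072.0 = 330.82 mGal
Free-air anomaly = 978994.03 − 979237.28 + (330.82) = 87.57 mGal
Bouguer slab correction = 0.04193 × 2.52 × 1072.0 = 113.27 mGal
Simple Bouguer anomaly = 87.57 − (113.27) = -25.70 mGal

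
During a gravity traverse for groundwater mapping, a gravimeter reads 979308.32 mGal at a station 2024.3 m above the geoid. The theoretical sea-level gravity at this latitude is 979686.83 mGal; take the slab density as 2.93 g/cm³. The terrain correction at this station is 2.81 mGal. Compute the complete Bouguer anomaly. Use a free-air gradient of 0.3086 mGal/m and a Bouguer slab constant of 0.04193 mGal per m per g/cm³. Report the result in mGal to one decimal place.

0.3

Free-air correction = 0.3086 × 2024.3 = 624.70 mGal
Free-air anomaly = 979308.32 − 979686.83 + (624.70) = 246.19 mGal
Bouguer slab correction = 0.04193 × 2.93 × 2024.3 = 248.70 mGal
Simple Bouguer anomaly = 246.19 − (248.70) = -2.51 mGal
Complete Bouguer anomaly = -2.51 + 2.81 = 0.30 mGal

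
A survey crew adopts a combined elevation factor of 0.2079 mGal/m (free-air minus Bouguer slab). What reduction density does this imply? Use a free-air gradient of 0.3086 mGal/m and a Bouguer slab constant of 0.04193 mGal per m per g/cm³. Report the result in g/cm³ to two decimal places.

2.40

0.2079 = 0.3086 − 0.04193 × ρ
ρ = (0.3086 − 0.2079) / 0.04193 = 2.40 g/cm³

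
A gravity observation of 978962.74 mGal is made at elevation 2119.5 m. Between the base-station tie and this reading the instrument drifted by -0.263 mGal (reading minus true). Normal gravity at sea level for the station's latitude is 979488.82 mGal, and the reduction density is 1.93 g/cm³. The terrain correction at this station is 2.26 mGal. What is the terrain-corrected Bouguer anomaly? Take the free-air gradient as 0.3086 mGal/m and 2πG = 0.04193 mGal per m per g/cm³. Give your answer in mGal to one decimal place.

-41.0

Drift-corrected reading = 978962.74 − (-0.263) = 978963.003 mGal
Free-air correction = 0.3086 × 2119.5 = 654.08 mGal
Free-air anomaly = 978963.003 − 979488.82 + (654.08) = 128.263 mGal
Bouguer slab correction = 0.04193 × 1.93 × 2119.5 = 171.52 mGal
Simple Bouguer anomaly = 128.263 − (171.52) = -43.257 mGal
Complete Bouguer anomaly = -43.257 + 2.26 = -40.997 mGal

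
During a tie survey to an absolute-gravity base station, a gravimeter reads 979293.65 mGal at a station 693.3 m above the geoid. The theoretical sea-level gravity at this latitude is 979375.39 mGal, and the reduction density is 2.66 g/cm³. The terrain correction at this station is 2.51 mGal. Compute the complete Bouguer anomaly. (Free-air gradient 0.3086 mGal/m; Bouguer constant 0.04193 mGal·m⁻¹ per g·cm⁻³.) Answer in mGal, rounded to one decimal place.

57.4

Free-air correction = 0.3086 × 693.3 = 213.95 mGal
Free-air anomaly = 979293.65 − 979375.39 + (213.95) = 132.21 mGal
Bouguer slab correction = 0.04193 × 2.66 × 693.3 = 77.33 mGal
Simple Bouguer anomaly = 132.21 − (77.33) = 54.88 mGal
Complete Bouguer anomaly = 54.88 + 2.51 = 57.39 mGal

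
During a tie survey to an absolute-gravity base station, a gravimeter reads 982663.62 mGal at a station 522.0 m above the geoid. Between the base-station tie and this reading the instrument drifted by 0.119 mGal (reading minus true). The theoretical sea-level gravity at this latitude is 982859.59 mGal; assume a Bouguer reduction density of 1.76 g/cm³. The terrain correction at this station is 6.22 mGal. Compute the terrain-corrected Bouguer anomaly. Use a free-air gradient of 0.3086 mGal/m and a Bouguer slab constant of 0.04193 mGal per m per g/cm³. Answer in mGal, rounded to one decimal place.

Drift-corrected reading = 982663.62 − (0.119) = 982663.501 mGal
Free-air correction = 0.3086 × 522.0 = 161.09 mGal
Free-air anomaly = 982663.501 − 982859.59 + (161.09) = -34.999 mGal
Bouguer slab correction = 0.04193 × 1.76 × 522.0 = 38.52 mGal
Simple Bouguer anomaly = -34.999 − (38.52) = -73.519 mGal
Complete Bouguer anomaly = -73.519 + 6.22 = -67.299 mGal

-67.3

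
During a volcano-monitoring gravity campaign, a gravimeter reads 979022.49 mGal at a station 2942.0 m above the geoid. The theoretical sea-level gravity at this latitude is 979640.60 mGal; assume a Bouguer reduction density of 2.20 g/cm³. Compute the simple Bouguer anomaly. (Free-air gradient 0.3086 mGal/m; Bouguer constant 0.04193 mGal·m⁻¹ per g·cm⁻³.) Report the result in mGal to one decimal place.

Free-air correction = 0.3086 × 2942.0 = 907.90 mGal
Free-air anomaly = 979022.49 − 979640.60 + (907.90) = 289.79 mGal
Bouguer slab correction = 0.04193 × 2.20 × 2942.0 = 271.39 mGal
Simple Bouguer anomaly = 289.79 − (271.39) = 18.40 mGal

18.4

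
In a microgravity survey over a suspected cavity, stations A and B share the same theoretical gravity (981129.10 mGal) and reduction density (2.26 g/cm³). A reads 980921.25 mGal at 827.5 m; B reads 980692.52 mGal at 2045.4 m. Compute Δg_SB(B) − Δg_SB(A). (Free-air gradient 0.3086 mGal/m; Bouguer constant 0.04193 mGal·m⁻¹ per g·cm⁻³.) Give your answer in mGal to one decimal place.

31.7

Δg_SB(A) = 980921.25 − 981129.10 + 0.3086×827.5 − 0.04193×2.26×827.5 = -30.90 mGal
Δg_SB(B) = 980692.52 − 981129.10 + 0.3086×2045.4 − 0.04193×2.26×2045.4 = 0.80 mGal
Difference = 0.80 − (-30.90) = 31.70 mGal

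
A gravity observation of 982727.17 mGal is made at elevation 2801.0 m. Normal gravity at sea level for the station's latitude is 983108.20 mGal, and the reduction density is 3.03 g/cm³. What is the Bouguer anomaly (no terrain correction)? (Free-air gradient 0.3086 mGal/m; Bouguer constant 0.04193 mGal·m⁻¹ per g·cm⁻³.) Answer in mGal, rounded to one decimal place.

127.5

Free-air correction = 0.3086 × 2801.0 = 864.39 mGal
Free-air anomaly = 982727.17 − 983108.20 + (864.39) = 483.36 mGal
Bouguer slab correction = 0.04193 × 3.03 × 2801.0 = 355.86 mGal
Simple Bouguer anomaly = 483.36 − (355.86) = 127.50 mGal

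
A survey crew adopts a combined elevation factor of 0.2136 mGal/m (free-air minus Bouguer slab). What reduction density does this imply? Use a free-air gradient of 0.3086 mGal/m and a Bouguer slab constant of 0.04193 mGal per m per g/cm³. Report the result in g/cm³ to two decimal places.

2.27

0.2136 = 0.3086 − 0.04193 × ρ
ρ = (0.3086 − 0.2136) / 0.04193 = 2.27 g/cm³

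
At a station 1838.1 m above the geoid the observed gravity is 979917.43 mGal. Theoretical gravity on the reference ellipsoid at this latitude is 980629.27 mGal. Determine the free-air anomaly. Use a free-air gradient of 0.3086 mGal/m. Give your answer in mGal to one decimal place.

Free-air correction = 0.3086 × 1838.1 = 567.24 mGal
Free-air anomaly = 979917.43 − 980629.27 + (567.24) = -144.60 mGal

-144.6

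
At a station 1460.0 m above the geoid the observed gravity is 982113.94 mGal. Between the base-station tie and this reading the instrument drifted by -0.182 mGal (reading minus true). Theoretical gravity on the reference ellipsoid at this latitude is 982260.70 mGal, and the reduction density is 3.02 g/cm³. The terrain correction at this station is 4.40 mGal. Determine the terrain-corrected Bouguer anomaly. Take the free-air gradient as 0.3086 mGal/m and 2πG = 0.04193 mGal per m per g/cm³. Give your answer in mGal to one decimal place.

123.5

Drift-corrected reading = 982113.94 − (-0.182) = 982114.122 mGal
Free-air correction = 0.3086 × 1460.0 = 450.56 mGal
Free-air anomaly = 982114.122 − 982260.70 + (450.56) = 303.982 mGal
Bouguer slab correction = 0.04193 × 3.02 × 1460.0 = 184.88 mGal
Simple Bouguer anomaly = 303.982 − (184.88) = 119.102 mGal
Complete Bouguer anomaly = 119.102 + 4.40 = 123.502 mGal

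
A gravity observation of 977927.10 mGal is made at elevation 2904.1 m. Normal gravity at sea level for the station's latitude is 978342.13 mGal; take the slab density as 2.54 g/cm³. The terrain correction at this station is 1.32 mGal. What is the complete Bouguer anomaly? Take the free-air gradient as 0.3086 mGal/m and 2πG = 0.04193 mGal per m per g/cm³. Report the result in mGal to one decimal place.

173.2

Free-air correction = 0.3086 × 2904.1 = 896.21 mGal
Free-air anomaly = 977927.10 − 978342.13 + (896.21) = 481.18 mGal
Bouguer slab correction = 0.04193 × 2.54 × 2904.1 = 309.29 mGal
Simple Bouguer anomaly = 481.18 − (309.29) = 171.89 mGal
Complete Bouguer anomaly = 171.89 + 1.32 = 173.21 mGal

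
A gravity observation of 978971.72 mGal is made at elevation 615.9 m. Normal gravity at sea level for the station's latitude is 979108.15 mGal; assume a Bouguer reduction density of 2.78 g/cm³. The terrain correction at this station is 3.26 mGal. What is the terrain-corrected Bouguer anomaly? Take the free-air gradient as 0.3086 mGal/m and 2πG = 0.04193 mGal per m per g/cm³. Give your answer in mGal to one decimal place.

Free-air correction = 0.3086 × 615.9 = 190.07 mGal
Free-air anomaly = 978971.72 − 979108.15 + (190.07) = 53.64 mGal
Bouguer slab correction = 0.04193 × 2.78 × 615.9 = 71.79 mGal
Simple Bouguer anomaly = 53.64 − (71.79) = -18.15 mGal
Complete Bouguer anomaly = -18.15 + 3.26 = -14.89 mGal

-14.9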